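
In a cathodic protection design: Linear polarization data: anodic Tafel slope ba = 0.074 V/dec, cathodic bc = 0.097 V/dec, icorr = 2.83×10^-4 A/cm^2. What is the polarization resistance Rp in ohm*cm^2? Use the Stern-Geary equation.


Apply the Stern-Geary equation: Rp = ba*bc / (2.303*icorr*(ba+bc))
ba*bc = 0.074*0.097 = 0.007178
ba+bc = 0.171; 2.303*icorr*(ba+bc) = 2.303*2.83×10^-4*0.171 = 1.1144908×10^-4
Rp = 0.007178 / 1.1144908×10^-4 = 64.4 ohm*cm^2

64.4 ohm*cm^2


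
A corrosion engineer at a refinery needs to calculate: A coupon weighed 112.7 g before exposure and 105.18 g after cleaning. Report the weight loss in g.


Weight loss = initial − final
WL = 112.7 − 105.18 = 7.52 g

7.52 g


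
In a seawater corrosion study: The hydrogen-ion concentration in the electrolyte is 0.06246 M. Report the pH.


pH = −log10[H+]
pH = −log10(0.06246) = 1.2

1.2


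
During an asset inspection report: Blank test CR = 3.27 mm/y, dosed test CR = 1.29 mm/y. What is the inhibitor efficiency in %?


Apply the inhibitor-efficiency definition: IE = (CR_blank − CR_inh)/CR_blank × 100
IE = (3.27 − 1.29) / 3.27 × 100
IE = 1.98 / 3.27 × 100 = 60.6 %

60.6 %


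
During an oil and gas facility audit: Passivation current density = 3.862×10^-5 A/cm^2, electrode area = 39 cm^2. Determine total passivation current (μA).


I = i_pass * A, then convert A → μA (×10^6)
I = 3.862×10^-5 * 39 * 10^6 = 1506.18 μA

1506.18 μA


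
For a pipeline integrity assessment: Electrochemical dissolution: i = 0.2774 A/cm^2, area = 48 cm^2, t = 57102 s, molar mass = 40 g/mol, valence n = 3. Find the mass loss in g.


Apply Faraday's law: m = i*A*t*M / (n*F)
Total charge passed Q = i*A*t = 0.2774*48*57102 = 760324.5504 C
m = Q*M/(n*F) = 760324.5504*40/(3*96485) = 105.0698 g

105.0698 g


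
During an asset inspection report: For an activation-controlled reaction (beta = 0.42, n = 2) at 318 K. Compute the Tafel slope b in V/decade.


Apply the Tafel slope relation: b = 2.303*R*T/(beta*n*F)
Numerator: 2.303 * 8.314 * 318 = 6088.79
Denominator: 0.42 * 2 * 96485 = 81047.4
b = 6088.79 / 81047.4 = 0.075 V/decade

0.075 V/decade


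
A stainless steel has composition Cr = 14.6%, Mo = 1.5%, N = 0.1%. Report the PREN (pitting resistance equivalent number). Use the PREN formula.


Apply the PREN formula: PREN = Cr + 3.3*Mo + 16*N
PREN = 14.6 + 3.3*1.5 + 16*0.1
PREN = 14.6 + 4.95 + 1.6 = 21.15

21.15


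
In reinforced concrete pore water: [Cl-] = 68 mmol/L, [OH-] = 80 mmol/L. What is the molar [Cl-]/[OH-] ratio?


Threshold parameter = [Cl-] / [OH-] (molar basis; both in mmol/L, so units cancel)
Ratio = 68 / 80 = 0.85

0.85


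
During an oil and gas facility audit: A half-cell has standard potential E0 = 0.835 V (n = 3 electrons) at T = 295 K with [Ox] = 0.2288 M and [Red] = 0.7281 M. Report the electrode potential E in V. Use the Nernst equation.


Apply the Nernst equation: E = E0 + (RT/nF)*ln([Ox]/[Red])
Step 1: RT/nF = 8.314*295/(3*96485) = 0.00847327 V
Step 2: [Ox]/[Red] = 0.2288/0.7281 = 0.314243
Step 3: ln(0.314243) = -1.157589
Step 4: correction = 0.00847327 * -1.157589 = -0.0098 V
E = 0.835 + -0.0098 = 0.8252 V

0.8252 V


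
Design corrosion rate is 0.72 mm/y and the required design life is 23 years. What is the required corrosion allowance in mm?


Corrosion allowance = CR × design life
CA = 0.72 * 23 = 16.56 mm

16.56 mm


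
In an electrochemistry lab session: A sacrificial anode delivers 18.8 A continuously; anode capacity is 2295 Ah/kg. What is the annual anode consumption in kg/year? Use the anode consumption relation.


Annual consumption = current * hours per year / capacity
Rate = 18.8 * 8760 / 2295 = 71.8 kg/year

71.8 kg/year


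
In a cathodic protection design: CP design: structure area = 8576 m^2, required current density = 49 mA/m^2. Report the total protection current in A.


I = area * current density, then convert mA → A (÷1000)
I = 8576 * 49 / 1000 = 420.22 A

420.22 A


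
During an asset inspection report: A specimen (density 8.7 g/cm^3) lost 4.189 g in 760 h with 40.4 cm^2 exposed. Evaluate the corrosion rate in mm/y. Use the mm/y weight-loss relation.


Apply the mm/y weight-loss relation: CR = 87600 * W / (D * A * T)
Numerator: 87600 * 4.189 = 366956.4
Denominator: 8.7 * 40.4 * 760 = 267124.8
CR = 366956.4 / 267124.8 = 1.3737 mm/y

1.3737 mm/y


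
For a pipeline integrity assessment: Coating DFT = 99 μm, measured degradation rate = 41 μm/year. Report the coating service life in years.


Service life = thickness / degradation rate
Life = 99 / 41 = 2.4 years

2.4 years


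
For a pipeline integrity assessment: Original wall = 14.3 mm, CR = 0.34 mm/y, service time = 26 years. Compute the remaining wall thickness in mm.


Remaining wall = original − CR × time
t = 14.3 − 0.34*26 = 14.3 − 8.84 = 5.46 mm

5.46 mm


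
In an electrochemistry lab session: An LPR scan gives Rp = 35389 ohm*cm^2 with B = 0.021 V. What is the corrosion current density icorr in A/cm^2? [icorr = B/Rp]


Apply the Stern-Geary relation: icorr = B / Rp
icorr = 0.021 / 35389 = 5.934×10^-7 A/cm^2

5.934×10^-7 A/cm^2


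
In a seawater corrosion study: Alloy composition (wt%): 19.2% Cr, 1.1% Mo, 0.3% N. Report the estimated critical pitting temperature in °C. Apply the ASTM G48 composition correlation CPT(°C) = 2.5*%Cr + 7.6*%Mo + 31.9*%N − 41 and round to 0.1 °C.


Apply the ASTM G48 empirical CPT estimate: CPT(°C) = 2.5*%Cr + 7.6*%Mo + 31.9*%N − 41
2.5*19.2 = 48; 7.6*1.1 = 8.36; 31.9*0.3 = 9.57
CPT = 48 + 8.36 + 9.57 − 41 = 24.93 °C
Rounded to 0.1 °C: CPT ≈ 24.9 °C

24.9 °C


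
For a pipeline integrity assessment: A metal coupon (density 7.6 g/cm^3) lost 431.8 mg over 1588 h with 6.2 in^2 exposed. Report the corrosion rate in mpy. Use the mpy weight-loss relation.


Apply the mpy weight-loss relation: CR = 534 * W / (D * A * T)
Numerator: 534 * 431.8 = 230581.2
Denominator: 7.6 * 6.2 * 1588 = 74826.56
CR = 230581.2 / 74826.56 = 3.0815 mpy

3.0815 mpy


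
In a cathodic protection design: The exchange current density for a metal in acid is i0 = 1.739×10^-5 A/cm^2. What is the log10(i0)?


i0 = 1.739×10^-5 A/cm^2
log10(i0) = -4.76

-4.76


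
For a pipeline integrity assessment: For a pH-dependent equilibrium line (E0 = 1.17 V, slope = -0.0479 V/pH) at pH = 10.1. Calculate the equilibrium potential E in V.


Apply the Pourbaix line equation: E = E0 + slope*pH
E = 1.17 + (-0.0479)*10.1 = 1.17 + (-0.48379) = 0.68621 V
Rounded to 3 decimal places: E = 0.686 V

0.686 V


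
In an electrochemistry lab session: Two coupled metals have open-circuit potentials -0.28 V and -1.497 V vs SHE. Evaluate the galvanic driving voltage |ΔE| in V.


Driving voltage is the absolute potential difference.
|ΔE| = |-0.28 − (-1.497)| = 1.217 V

1.217 V


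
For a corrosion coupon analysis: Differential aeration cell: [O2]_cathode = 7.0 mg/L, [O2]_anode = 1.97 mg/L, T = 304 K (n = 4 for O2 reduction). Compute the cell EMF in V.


Apply the Nernst concentration-cell relation: E = (RT/nF)*ln(C_cathode/C_anode)
RT/nF = 8.314*304/(4*96485) = 0.00654883 V
ln(7.0/1.97) = 1.26788
E = 0.00654883 * 1.26788 = 0.0083 V

0.0083 V


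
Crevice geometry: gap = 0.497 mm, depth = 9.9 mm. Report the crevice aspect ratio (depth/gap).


Aspect ratio = depth / gap
Ratio = 9.9 / 0.497 = 19.9

19.9


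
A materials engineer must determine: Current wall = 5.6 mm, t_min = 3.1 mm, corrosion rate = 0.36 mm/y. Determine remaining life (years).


Apply the remaining-life relation: RL = (t_current − t_min) / CR
RL = (5.6 − 3.1) / 0.36 = 2.5 / 0.36 = 6.9 years

6.9 years


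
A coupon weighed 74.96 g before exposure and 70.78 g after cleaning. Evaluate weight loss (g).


Weight loss = initial − final
WL = 74.96 − 70.78 = 4.18 g

4.18 g


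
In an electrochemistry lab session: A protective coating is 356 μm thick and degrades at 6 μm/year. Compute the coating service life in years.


Service life = thickness / degradation rate
Life = 356 / 6 = 59.3 years

59.3 years


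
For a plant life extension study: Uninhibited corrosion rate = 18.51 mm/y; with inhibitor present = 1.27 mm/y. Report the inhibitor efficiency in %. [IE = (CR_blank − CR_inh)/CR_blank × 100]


Apply the inhibitor-efficiency definition: IE = (CR_blank − CR_inh)/CR_blank × 100
IE = (18.51 − 1.27) / 18.51 × 100
IE = 17.24 / 18.51 × 100 = 93.1 %

93.1 %


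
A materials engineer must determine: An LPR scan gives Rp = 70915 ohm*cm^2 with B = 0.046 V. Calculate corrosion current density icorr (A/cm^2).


Apply the Stern-Geary relation: icorr = B / Rp
icorr = 0.046 / 70915 = 6.487×10^-7 A/cm^2

6.487×10^-7 A/cm^2


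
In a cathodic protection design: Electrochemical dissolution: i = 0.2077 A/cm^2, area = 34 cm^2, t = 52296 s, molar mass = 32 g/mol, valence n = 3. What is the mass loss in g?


Apply Faraday's law: m = i*A*t*M / (n*F)
Total charge passed Q = i*A*t = 0.2077*34*52296 = 369303.8928 C
m = Q*M/(n*F) = 369303.8928*32/(3*96485) = 40.8275 g

40.8275 g


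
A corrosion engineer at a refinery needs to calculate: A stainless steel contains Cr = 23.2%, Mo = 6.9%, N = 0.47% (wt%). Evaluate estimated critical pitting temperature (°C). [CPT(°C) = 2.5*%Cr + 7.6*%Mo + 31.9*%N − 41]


Apply the ASTM G48 empirical CPT estimate: CPT(°C) = 2.5*%Cr + 7.6*%Mo + 31.9*%N − 41
2.5*23.2 = 58; 7.6*6.9 = 52.44; 31.9*0.47 = 14.993
CPT = 58 + 52.44 + 14.993 − 41 = 84.433 °C
Rounded to 0.1 °C: CPT ≈ 84.4 °C

84.4 °C


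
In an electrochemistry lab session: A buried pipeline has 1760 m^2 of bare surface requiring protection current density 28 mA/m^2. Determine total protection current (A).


I = area * current density, then convert mA → A (÷1000)
I = 1760 * 28 / 1000 = 49.28 A

49.28 A


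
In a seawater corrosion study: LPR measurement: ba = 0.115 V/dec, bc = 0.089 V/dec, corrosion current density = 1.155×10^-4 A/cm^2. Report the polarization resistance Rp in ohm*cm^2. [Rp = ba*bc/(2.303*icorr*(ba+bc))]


Apply the Stern-Geary equation: Rp = ba*bc / (2.303*icorr*(ba+bc))
ba*bc = 0.115*0.089 = 0.010235
ba+bc = 0.204; 2.303*icorr*(ba+bc) = 2.303*1.155×10^-4*0.204 = 5.4263286×10^-5
Rp = 0.010235 / 5.4263286×10^-5 = 188.6 ohm*cm^2

188.6 ohm*cm^2


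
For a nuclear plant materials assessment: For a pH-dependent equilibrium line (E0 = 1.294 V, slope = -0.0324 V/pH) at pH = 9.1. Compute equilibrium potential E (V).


Apply the Pourbaix line equation: E = E0 + slope*pH
E = 1.294 + (-0.0324)*9.1 = 1.294 + (-0.29484) = 0.99916 V
Rounded to 3 decimal places: E = 0.999 V

0.999 V


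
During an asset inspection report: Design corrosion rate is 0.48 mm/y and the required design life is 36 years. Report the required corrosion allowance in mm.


Corrosion allowance = CR × design life
CA = 0.48 * 36 = 17.28 mm

17.28 mm


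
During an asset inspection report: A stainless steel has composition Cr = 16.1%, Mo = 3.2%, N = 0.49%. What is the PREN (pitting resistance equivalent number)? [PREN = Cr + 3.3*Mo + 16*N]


Apply the PREN formula: PREN = Cr + 3.3*Mo + 16*N
PREN = 16.1 + 3.3*3.2 + 16*0.49
PREN = 16.1 + 10.56 + 7.84 = 34.5

34.5


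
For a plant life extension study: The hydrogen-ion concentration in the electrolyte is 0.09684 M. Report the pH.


pH = −log10[H+]
pH = −log10(0.09684) = 1.01

1.01


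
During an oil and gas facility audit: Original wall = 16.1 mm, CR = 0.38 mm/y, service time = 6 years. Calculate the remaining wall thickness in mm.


Remaining wall = original − CR × time
t = 16.1 − 0.38*6 = 16.1 − 2.28 = 13.82 mm

13.82 mm


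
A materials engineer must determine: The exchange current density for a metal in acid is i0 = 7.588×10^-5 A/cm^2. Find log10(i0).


i0 = 7.588×10^-5 A/cm^2
log10(i0) = -4.12

-4.12


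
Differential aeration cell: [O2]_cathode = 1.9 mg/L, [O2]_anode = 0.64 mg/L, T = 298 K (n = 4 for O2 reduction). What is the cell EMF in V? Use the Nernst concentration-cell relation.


Apply the Nernst concentration-cell relation: E = (RT/nF)*ln(C_cathode/C_anode)
RT/nF = 8.314*298/(4*96485) = 0.00641958 V
ln(1.9/0.64) = 1.08814
E = 0.00641958 * 1.08814 = 0.00699 V

0.00699 V


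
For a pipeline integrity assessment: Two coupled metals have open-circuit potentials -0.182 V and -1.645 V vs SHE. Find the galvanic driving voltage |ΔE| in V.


Driving voltage is the absolute potential difference.
|ΔE| = |-0.182 − (-1.645)| = 1.463 V

1.463 V


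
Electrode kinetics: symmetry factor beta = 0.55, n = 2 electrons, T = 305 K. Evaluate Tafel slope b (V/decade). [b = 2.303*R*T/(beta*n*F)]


Apply the Tafel slope relation: b = 2.303*R*T/(beta*n*F)
Numerator: 2.303 * 8.314 * 305 = 5839.88
Denominator: 0.55 * 2 * 96485 = 106133.5
b = 5839.88 / 106133.5 = 0.055 V/decade

0.055 V/decade


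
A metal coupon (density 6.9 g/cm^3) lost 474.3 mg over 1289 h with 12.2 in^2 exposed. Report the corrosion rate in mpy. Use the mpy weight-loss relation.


Apply the mpy weight-loss relation: CR = 534 * W / (D * A * T)
Numerator: 534 * 474.3 = 253276.2
Denominator: 6.9 * 12.2 * 1289 = 108508.02
CR = 253276.2 / 108508.02 = 2.33417 mpy

2.33417 mpy


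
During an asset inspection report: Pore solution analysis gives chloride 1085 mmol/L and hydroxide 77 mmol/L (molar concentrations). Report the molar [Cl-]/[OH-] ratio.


Threshold parameter = [Cl-] / [OH-] (molar basis; both in mmol/L, so units cancel)
Ratio = 1085 / 77 = 14.09

14.09


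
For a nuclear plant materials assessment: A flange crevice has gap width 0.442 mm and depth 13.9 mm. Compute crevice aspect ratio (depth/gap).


Aspect ratio = depth / gap
Ratio = 13.9 / 0.442 = 31.4

31.4


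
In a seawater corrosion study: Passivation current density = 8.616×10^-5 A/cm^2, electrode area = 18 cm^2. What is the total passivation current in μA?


I = i_pass * A, then convert A → μA (×10^6)
I = 8.616×10^-5 * 18 * 10^6 = 1550.88 μA

1550.88 μA


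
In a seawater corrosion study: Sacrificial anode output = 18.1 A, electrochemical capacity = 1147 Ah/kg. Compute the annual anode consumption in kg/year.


Annual consumption = current * hours per year / capacity
Rate = 18.1 * 8760 / 1147 = 138.2 kg/year

138.2 kg/year


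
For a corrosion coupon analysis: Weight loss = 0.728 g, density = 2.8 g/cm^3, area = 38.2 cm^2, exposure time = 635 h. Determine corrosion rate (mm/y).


Apply the mm/y weight-loss relation: CR = 87600 * W / (D * A * T)
Numerator: 87600 * 0.728 = 63772.8
Denominator: 2.8 * 38.2 * 635 = 67919.6
CR = 63772.8 / 67919.6 = 0.93895 mm/y

0.93895 mm/y


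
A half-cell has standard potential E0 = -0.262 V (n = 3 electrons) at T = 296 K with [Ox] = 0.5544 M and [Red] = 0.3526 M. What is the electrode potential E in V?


Apply the Nernst equation: E = E0 + (RT/nF)*ln([Ox]/[Red])
Step 1: RT/nF = 8.314*296/(3*96485) = 0.00850199 V
Step 2: [Ox]/[Red] = 0.5544/0.3526 = 1.57232
Step 3: ln(1.57232) = 0.452552
Step 4: correction = 0.00850199 * 0.452552 = 0.004 V
E = -0.262 + 0.004 = -0.258 V

-0.258 V


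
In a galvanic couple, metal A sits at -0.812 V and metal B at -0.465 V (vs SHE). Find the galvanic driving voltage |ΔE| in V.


Driving voltage is the absolute potential difference.
|ΔE| = |-0.812 − (-0.465)| = 0.347 V

0.347 V


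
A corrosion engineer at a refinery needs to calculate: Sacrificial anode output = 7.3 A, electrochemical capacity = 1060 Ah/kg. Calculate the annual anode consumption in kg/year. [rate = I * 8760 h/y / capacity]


Annual consumption = current * hours per year / capacity
Rate = 7.3 * 8760 / 1060 = 60.3 kg/year

60.3 kg/year


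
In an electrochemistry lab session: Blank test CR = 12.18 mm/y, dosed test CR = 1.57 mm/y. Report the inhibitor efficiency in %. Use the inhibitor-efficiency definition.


Apply the inhibitor-efficiency definition: IE = (CR_blank − CR_inh)/CR_blank × 100
IE = (12.18 − 1.57) / 12.18 × 100
IE = 10.61 / 12.18 × 100 = 87.1 %

87.1 %


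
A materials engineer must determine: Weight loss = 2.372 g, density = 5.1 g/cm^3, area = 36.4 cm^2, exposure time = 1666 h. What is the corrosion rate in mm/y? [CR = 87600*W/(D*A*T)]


Apply the mm/y weight-loss relation: CR = 87600 * W / (D * A * T)
Numerator: 87600 * 2.372 = 207787.2
Denominator: 5.1 * 36.4 * 1666 = 309276.24
CR = 207787.2 / 309276.24 = 0.67185 mm/y

0.67185 mm/y


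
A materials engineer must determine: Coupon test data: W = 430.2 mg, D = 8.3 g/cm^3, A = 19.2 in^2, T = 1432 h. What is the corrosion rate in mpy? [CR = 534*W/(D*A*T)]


Apply the mpy weight-loss relation: CR = 534 * W / (D * A * T)
Numerator: 534 * 430.2 = 229726.8
Denominator: 8.3 * 19.2 * 1432 = 228203.52
CR = 229726.8 / 228203.52 = 1.007 mpy

1.007 mpy


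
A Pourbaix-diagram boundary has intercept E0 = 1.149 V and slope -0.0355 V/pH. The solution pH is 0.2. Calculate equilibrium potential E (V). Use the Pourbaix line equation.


Apply the Pourbaix line equation: E = E0 + slope*pH
E = 1.149 + (-0.0355)*0.2 = 1.149 + (-0.0071) = 1.1419 V
Rounded to 4 decimal places: E = 1.1419 V

1.1419 V


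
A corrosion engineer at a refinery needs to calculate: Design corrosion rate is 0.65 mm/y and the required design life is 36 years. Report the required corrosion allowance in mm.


Corrosion allowance = CR × design life
CA = 0.65 * 36 = 23.4 mm

23.4 mm


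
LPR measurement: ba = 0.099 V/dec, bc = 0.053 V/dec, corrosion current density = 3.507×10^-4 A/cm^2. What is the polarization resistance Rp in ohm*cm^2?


Apply the Stern-Geary equation: Rp = ba*bc / (2.303*icorr*(ba+bc))
ba*bc = 0.099*0.053 = 0.005247
ba+bc = 0.152; 2.303*icorr*(ba+bc) = 2.303*3.507×10^-4*0.152 = 1.2276464×10^-4
Rp = 0.005247 / 1.2276464×10^-4 = 42.7 ohm*cm^2

42.7 ohm*cm^2


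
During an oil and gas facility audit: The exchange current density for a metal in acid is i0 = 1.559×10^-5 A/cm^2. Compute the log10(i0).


i0 = 1.559×10^-5 A/cm^2
log10(i0) = -4.807

-4.807


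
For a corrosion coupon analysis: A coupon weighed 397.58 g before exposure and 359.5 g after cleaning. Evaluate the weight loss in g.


Weight loss = initial − final
WL = 397.58 − 359.5 = 38.08 g

38.08 g


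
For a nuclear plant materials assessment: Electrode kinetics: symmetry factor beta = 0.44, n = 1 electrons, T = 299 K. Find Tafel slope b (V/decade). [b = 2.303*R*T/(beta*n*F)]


Apply the Tafel slope relation: b = 2.303*R*T/(beta*n*F)
Numerator: 2.303 * 8.314 * 299 = 5725.0
Denominator: 0.44 * 1 * 96485 = 42453.4
b = 5725.0 / 42453.4 = 0.135 V/decade

0.135 V/decade


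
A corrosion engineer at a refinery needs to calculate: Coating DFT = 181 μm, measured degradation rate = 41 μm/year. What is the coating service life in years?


Service life = thickness / degradation rate
Life = 181 / 41 = 4.4 years

4.4 years


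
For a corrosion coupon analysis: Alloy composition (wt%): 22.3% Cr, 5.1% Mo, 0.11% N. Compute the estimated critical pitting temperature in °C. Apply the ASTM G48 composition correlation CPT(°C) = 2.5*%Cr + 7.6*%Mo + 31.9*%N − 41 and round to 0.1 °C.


Apply the ASTM G48 empirical CPT estimate: CPT(°C) = 2.5*%Cr + 7.6*%Mo + 31.9*%N − 41
2.5*22.3 = 55.75; 7.6*5.1 = 38.76; 31.9*0.11 = 3.509
CPT = 55.75 + 38.76 + 3.509 − 41 = 57.019 °C
Rounded to 0.1 °C: CPT ≈ 57.0 °C

57.0 °C


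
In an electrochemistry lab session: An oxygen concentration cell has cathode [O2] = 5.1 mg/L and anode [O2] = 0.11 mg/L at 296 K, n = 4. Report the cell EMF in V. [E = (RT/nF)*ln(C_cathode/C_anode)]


Apply the Nernst concentration-cell relation: E = (RT/nF)*ln(C_cathode/C_anode)
RT/nF = 8.314*296/(4*96485) = 0.00637649 V
ln(5.1/0.11) = 3.83652
E = 0.00637649 * 3.83652 = 0.02446 V

0.02446 V


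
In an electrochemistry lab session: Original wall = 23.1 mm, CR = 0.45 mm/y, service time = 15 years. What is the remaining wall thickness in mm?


Remaining wall = original − CR × time
t = 23.1 − 0.45*15 = 23.1 − 6.75 = 16.35 mm

16.35 mm


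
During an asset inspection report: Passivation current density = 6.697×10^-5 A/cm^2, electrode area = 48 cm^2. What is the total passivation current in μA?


I = i_pass * A, then convert A → μA (×10^6)
I = 6.697×10^-5 * 48 * 10^6 = 3214.56 μA

3214.56 μA


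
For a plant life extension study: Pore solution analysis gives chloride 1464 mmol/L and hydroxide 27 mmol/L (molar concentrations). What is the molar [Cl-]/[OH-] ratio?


Threshold parameter = [Cl-] / [OH-] (molar basis; both in mmol/L, so units cancel)
Ratio = 1464 / 27 = 54.22

54.22


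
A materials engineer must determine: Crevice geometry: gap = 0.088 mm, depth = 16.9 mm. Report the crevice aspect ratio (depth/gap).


Aspect ratio = depth / gap
Ratio = 16.9 / 0.088 = 192.0

192.0


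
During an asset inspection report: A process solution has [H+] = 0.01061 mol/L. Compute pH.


pH = −log10[H+]
pH = −log10(0.01061) = 1.97

1.97


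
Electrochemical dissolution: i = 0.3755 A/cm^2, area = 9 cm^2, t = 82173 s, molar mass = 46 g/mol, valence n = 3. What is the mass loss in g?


Apply Faraday's law: m = i*A*t*M / (n*F)
Total charge passed Q = i*A*t = 0.3755*9*82173 = 277703.6535 C
m = Q*M/(n*F) = 277703.6535*46/(3*96485) = 44.1325 g

44.1325 g


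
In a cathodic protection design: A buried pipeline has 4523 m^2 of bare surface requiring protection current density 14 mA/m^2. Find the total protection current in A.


I = area * current density, then convert mA → A (÷1000)
I = 4523 * 14 / 1000 = 63.32 A

63.32 A


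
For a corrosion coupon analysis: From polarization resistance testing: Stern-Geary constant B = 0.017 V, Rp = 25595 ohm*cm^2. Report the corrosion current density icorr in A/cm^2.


Apply the Stern-Geary relation: icorr = B / Rp
icorr = 0.017 / 25595 = 6.642×10^-7 A/cm^2

6.642×10^-7 A/cm^2


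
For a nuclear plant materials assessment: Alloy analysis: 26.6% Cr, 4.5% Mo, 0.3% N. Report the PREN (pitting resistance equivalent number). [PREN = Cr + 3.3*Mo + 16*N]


Apply the PREN formula: PREN = Cr + 3.3*Mo + 16*N
PREN = 26.6 + 3.3*4.5 + 16*0.3
PREN = 26.6 + 14.85 + 4.8 = 46.25

46.25


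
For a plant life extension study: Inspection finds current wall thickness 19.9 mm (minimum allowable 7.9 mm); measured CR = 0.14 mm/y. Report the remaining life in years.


Apply the remaining-life relation: RL = (t_current − t_min) / CR
RL = (19.9 − 7.9) / 0.14 = 12.0 / 0.14 = 85.7 years

85.7 years


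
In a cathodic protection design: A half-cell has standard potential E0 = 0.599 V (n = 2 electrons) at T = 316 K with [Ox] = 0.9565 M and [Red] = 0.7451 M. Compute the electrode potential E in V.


Apply the Nernst equation: E = E0 + (RT/nF)*ln([Ox]/[Red])
Step 1: RT/nF = 8.314*316/(2*96485) = 0.01361468 V
Step 2: [Ox]/[Red] = 0.9565/0.7451 = 1.28372
Step 3: ln(1.28372) = 0.249762
Step 4: correction = 0.01361468 * 0.249762 = 0.0034 V
E = 0.599 + 0.0034 = 0.6024 V

0.6024 V


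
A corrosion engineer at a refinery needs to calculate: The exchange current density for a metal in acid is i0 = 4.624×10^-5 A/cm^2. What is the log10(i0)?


i0 = 4.624×10^-5 A/cm^2
log10(i0) = -4.335

-4.335


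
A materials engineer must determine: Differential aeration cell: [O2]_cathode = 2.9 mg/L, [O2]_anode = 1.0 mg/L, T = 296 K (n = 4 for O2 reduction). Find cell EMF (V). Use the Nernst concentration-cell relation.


Apply the Nernst concentration-cell relation: E = (RT/nF)*ln(C_cathode/C_anode)
RT/nF = 8.314*296/(4*96485) = 0.00637649 V
ln(2.9/1.0) = 1.06471
E = 0.00637649 * 1.06471 = 0.00679 V

0.00679 V


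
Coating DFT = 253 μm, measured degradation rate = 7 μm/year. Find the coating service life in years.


Service life = thickness / degradation rate
Life = 253 / 7 = 36.1 years

36.1 years


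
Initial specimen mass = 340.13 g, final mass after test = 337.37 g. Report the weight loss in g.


Weight loss = initial − final
WL = 340.13 − 337.37 = 2.76 g

2.76 g


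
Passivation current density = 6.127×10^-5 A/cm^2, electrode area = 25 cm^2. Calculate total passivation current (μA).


I = i_pass * A, then convert A → μA (×10^6)
I = 6.127×10^-5 * 25 * 10^6 = 1531.75 μA

1531.75 μA


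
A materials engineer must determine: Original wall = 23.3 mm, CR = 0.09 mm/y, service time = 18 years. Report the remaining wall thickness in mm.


Remaining wall = original − CR × time
t = 23.3 − 0.09*18 = 23.3 − 1.62 = 21.68 mm

21.68 mm


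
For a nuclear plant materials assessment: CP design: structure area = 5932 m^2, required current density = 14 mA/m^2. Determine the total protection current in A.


I = area * current density, then convert mA → A (÷1000)
I = 5932 * 14 / 1000 = 83.05 A

83.05 A


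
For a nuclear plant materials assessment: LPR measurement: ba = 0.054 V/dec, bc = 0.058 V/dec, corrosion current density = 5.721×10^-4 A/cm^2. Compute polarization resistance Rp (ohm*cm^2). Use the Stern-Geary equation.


Apply the Stern-Geary equation: Rp = ba*bc / (2.303*icorr*(ba+bc))
ba*bc = 0.054*0.058 = 0.003132
ba+bc = 0.112; 2.303*icorr*(ba+bc) = 2.303*5.721×10^-4*0.112 = 1.4756519×10^-4
Rp = 0.003132 / 1.4756519×10^-4 = 21.2 ohm*cm^2

21.2 ohm*cm^2


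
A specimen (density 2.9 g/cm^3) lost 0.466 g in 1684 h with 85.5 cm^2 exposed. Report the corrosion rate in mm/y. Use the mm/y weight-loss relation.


Apply the mm/y weight-loss relation: CR = 87600 * W / (D * A * T)
Numerator: 87600 * 0.466 = 40821.6
Denominator: 2.9 * 85.5 * 1684 = 417547.8
CR = 40821.6 / 417547.8 = 0.09777 mm/y

0.09777 mm/y


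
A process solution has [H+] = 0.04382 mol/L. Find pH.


pH = −log10[H+]
pH = −log10(0.04382) = 1.36

1.36


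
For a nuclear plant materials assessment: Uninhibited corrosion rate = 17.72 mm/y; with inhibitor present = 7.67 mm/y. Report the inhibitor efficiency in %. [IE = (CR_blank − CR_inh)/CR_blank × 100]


Apply the inhibitor-efficiency definition: IE = (CR_blank − CR_inh)/CR_blank × 100
IE = (17.72 − 7.67) / 17.72 × 100
IE = 10.05 / 17.72 × 100 = 56.7 %

56.7 %


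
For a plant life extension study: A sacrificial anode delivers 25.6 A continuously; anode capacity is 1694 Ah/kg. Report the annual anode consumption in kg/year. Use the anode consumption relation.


Annual consumption = current * hours per year / capacity
Rate = 25.6 * 8760 / 1694 = 132.4 kg/year

132.4 kg/year


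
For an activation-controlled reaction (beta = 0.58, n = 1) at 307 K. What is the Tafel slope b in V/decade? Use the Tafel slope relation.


Apply the Tafel slope relation: b = 2.303*R*T/(beta*n*F)
Numerator: 2.303 * 8.314 * 307 = 5878.17
Denominator: 0.58 * 1 * 96485 = 55961.3
b = 5878.17 / 55961.3 = 0.105 V/decade

0.105 V/decade


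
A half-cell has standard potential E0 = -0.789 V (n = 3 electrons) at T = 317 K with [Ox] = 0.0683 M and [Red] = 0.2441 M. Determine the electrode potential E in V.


Apply the Nernst equation: E = E0 + (RT/nF)*ln([Ox]/[Red])
Step 1: RT/nF = 8.314*317/(3*96485) = 0.00910517 V
Step 2: [Ox]/[Red] = 0.0683/0.2441 = 0.279803
Step 3: ln(0.279803) = -1.273669
Step 4: correction = 0.00910517 * -1.273669 = -0.012 V
E = -0.789 + -0.012 = -0.801 V

-0.801 V


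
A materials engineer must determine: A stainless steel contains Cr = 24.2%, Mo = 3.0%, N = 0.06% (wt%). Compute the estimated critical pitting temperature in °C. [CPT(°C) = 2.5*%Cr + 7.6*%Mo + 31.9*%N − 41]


Apply the ASTM G48 empirical CPT estimate: CPT(°C) = 2.5*%Cr + 7.6*%Mo + 31.9*%N − 41
2.5*24.2 = 60.5; 7.6*3.0 = 22.8; 31.9*0.06 = 1.914
CPT = 60.5 + 22.8 + 1.914 − 41 = 44.214 °C
Rounded to 0.1 °C: CPT ≈ 44.2 °C

44.2 °C


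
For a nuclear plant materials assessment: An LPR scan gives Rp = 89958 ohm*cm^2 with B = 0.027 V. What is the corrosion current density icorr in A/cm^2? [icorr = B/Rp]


Apply the Stern-Geary relation: icorr = B / Rp
icorr = 0.027 / 89958 = 3.001×10^-7 A/cm^2

3.001×10^-7 A/cm^2


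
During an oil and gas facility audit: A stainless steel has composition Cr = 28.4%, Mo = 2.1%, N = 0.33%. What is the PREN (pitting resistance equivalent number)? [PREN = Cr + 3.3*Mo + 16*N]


Apply the PREN formula: PREN = Cr + 3.3*Mo + 16*N
PREN = 28.4 + 3.3*2.1 + 16*0.33
PREN = 28.4 + 6.93 + 5.28 = 40.61

40.61


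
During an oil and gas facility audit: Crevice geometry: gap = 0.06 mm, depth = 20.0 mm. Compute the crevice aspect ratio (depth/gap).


Aspect ratio = depth / gap
Ratio = 20.0 / 0.06 = 333.3

333.3


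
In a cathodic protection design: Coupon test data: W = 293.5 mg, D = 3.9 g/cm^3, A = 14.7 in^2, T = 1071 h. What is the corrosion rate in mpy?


Apply the mpy weight-loss relation: CR = 534 * W / (D * A * T)
Numerator: 534 * 293.5 = 156729.0
Denominator: 3.9 * 14.7 * 1071 = 61400.43
CR = 156729.0 / 61400.43 = 2.55257 mpy

2.55257 mpy


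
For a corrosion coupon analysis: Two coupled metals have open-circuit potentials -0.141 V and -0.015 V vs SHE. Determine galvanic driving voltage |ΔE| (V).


Driving voltage is the absolute potential difference.
|ΔE| = |-0.141 − (-0.015)| = 0.126 V

0.126 V


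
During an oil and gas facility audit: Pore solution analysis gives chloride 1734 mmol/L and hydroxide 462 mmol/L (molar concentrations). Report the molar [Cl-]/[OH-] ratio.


Threshold parameter = [Cl-] / [OH-] (molar basis; both in mmol/L, so units cancel)
Ratio = 1734 / 462 = 3.75

3.75


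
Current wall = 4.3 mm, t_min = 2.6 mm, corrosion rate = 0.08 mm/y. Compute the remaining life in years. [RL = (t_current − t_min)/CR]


Apply the remaining-life relation: RL = (t_current − t_min) / CR
RL = (4.3 − 2.6) / 0.08 = 1.7 / 0.08 = 21.3 years

21.3 years


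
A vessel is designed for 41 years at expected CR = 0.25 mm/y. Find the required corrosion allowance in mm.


Corrosion allowance = CR × design life
CA = 0.25 * 41 = 10.25 mm

10.25 mm


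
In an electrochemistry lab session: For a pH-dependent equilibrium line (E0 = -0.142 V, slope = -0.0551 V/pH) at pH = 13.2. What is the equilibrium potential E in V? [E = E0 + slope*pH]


Apply the Pourbaix line equation: E = E0 + slope*pH
E = -0.142 + (-0.0551)*13.2 = -0.142 + (-0.72732) = -0.86932 V
Rounded to 3 decimal places: E = -0.869 V

-0.869 V


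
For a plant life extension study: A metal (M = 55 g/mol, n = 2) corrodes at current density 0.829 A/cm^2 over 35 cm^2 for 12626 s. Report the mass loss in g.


Apply Faraday's law: m = i*A*t*M / (n*F)
Total charge passed Q = i*A*t = 0.829*35*12626 = 366343.39 C
m = Q*M/(n*F) = 366343.39*55/(2*96485) = 104.4146 g

104.4146 g


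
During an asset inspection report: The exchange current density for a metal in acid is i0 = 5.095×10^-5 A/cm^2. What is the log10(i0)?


i0 = 5.095×10^-5 A/cm^2
log10(i0) = -4.293

-4.293


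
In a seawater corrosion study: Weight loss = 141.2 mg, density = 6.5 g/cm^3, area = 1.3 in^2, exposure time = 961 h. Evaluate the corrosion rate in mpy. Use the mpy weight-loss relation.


Apply the mpy weight-loss relation: CR = 534 * W / (D * A * T)
Numerator: 534 * 141.2 = 75400.8
Denominator: 6.5 * 1.3 * 961 = 8120.45
CR = 75400.8 / 8120.45 = 9.2853 mpy

9.2853 mpy


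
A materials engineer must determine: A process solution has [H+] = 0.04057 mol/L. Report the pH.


pH = −log10[H+]
pH = −log10(0.04057) = 1.39

1.39


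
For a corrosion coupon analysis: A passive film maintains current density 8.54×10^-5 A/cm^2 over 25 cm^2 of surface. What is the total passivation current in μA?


I = i_pass * A, then convert A → μA (×10^6)
I = 8.54×10^-5 * 25 * 10^6 = 2135.0 μA

2135.0 μA


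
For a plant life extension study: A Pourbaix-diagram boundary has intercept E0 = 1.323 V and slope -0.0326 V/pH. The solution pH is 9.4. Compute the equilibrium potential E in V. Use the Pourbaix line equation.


Apply the Pourbaix line equation: E = E0 + slope*pH
E = 1.323 + (-0.0326)*9.4 = 1.323 + (-0.30644) = 1.01656 V
Rounded to 3 decimal places: E = 1.017 V

1.017 V


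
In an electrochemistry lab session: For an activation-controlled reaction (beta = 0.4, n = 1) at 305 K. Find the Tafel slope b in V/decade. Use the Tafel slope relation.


Apply the Tafel slope relation: b = 2.303*R*T/(beta*n*F)
Numerator: 2.303 * 8.314 * 305 = 5839.88
Denominator: 0.4 * 1 * 96485 = 38594.0
b = 5839.88 / 38594.0 = 0.1513 V/decade

0.1513 V/decade


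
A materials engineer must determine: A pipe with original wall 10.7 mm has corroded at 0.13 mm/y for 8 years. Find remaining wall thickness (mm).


Remaining wall = original − CR × time
t = 10.7 − 0.13*8 = 10.7 − 1.04 = 9.66 mm

9.66 mm


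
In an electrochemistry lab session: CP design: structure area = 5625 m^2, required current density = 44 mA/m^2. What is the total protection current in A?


I = area * current density, then convert mA → A (÷1000)
I = 5625 * 44 / 1000 = 247.5 A

247.5 A


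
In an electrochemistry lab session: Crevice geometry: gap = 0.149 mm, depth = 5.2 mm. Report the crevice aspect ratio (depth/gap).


Aspect ratio = depth / gap
Ratio = 5.2 / 0.149 = 34.9

34.9


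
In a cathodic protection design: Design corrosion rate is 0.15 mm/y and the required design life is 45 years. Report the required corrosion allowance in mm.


Corrosion allowance = CR × design life
CA = 0.15 * 45 = 6.75 mm

6.75 mm


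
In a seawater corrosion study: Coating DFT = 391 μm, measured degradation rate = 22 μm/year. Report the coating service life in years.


Service life = thickness / degradation rate
Life = 391 / 22 = 17.8 years

17.8 years


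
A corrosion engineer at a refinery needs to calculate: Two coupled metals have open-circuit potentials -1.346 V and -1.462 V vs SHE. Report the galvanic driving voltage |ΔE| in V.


Driving voltage is the absolute potential difference.
|ΔE| = |-1.346 − (-1.462)| = 0.116 V

0.116 V


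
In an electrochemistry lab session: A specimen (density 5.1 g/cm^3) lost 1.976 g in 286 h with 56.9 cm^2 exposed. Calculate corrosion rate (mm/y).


Apply the mm/y weight-loss relation: CR = 87600 * W / (D * A * T)
Numerator: 87600 * 1.976 = 173097.6
Denominator: 5.1 * 56.9 * 286 = 82994.34
CR = 173097.6 / 82994.34 = 2.085655 mm/y

2.085655 mm/y


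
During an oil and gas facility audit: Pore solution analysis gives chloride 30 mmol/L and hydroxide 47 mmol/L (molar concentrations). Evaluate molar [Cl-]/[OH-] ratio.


Threshold parameter = [Cl-] / [OH-] (molar basis; both in mmol/L, so units cancel)
Ratio = 30 / 47 = 0.64

0.64


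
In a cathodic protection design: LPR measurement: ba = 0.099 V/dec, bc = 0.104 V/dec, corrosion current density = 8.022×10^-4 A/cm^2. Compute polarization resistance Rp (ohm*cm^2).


Apply the Stern-Geary equation: Rp = ba*bc / (2.303*icorr*(ba+bc))
ba*bc = 0.099*0.104 = 0.010296
ba+bc = 0.203; 2.303*icorr*(ba+bc) = 2.303*8.022×10^-4*0.203 = 3.7503572×10^-4
Rp = 0.010296 / 3.7503572×10^-4 = 27.5 ohm*cm^2

27.5 ohm*cm^2


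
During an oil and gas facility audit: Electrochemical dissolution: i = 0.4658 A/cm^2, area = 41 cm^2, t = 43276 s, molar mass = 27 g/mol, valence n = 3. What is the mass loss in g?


Apply Faraday's law: m = i*A*t*M / (n*F)
Total charge passed Q = i*A*t = 0.4658*41*43276 = 826476.3928 C
m = Q*M/(n*F) = 826476.3928*27/(3*96485) = 77.093 g

77.093 g


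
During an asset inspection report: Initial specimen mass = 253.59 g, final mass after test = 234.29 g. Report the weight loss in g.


Weight loss = initial − final
WL = 253.59 − 234.29 = 19.3 g

19.3 g


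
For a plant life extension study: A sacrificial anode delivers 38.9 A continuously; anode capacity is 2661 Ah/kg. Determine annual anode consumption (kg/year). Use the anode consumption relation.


Annual consumption = current * hours per year / capacity
Rate = 38.9 * 8760 / 2661 = 128.1 kg/year

128.1 kg/year


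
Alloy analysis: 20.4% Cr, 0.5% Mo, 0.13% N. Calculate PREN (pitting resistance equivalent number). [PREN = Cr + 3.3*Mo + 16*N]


Apply the PREN formula: PREN = Cr + 3.3*Mo + 16*N
PREN = 20.4 + 3.3*0.5 + 16*0.13
PREN = 20.4 + 1.65 + 2.08 = 24.13

24.13


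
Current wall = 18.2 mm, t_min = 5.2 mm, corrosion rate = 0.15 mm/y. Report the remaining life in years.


Apply the remaining-life relation: RL = (t_current − t_min) / CR
RL = (18.2 − 5.2) / 0.15 = 13.0 / 0.15 = 86.7 years

86.7 years


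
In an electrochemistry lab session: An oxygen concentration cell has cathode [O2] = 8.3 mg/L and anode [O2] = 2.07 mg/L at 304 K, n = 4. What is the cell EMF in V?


Apply the Nernst concentration-cell relation: E = (RT/nF)*ln(C_cathode/C_anode)
RT/nF = 8.314*304/(4*96485) = 0.00654883 V
ln(8.3/2.07) = 1.38871
E = 0.00654883 * 1.38871 = 0.00909 V

0.00909 V


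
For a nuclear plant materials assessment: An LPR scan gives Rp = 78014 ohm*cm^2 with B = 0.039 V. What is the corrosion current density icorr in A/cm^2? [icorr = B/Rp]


Apply the Stern-Geary relation: icorr = B / Rp
icorr = 0.039 / 78014 = 4.999×10^-7 A/cm^2

4.999×10^-7 A/cm^2


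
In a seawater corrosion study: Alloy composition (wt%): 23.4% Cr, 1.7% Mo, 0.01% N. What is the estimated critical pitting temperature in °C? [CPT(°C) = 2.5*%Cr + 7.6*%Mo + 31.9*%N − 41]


Apply the ASTM G48 empirical CPT estimate: CPT(°C) = 2.5*%Cr + 7.6*%Mo + 31.9*%N − 41
2.5*23.4 = 58.5; 7.6*1.7 = 12.92; 31.9*0.01 = 0.319
CPT = 58.5 + 12.92 + 0.319 − 41 = 30.739 °C
Rounded to 0.1 °C: CPT ≈ 30.7 °C

30.7 °C


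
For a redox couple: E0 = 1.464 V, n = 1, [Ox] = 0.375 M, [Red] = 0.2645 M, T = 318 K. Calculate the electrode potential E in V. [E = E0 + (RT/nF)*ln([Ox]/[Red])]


Apply the Nernst equation: E = E0 + (RT/nF)*ln([Ox]/[Red])
Step 1: RT/nF = 8.314*318/(1*96485) = 0.02740169 V
Step 2: [Ox]/[Red] = 0.375/0.2645 = 1.417769
Step 3: ln(1.417769) = 0.349085
Step 4: correction = 0.02740169 * 0.349085 = 0.0096 V
E = 1.464 + 0.0096 = 1.4736 V

1.4736 V


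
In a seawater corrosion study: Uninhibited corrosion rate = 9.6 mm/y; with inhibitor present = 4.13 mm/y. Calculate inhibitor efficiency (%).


Apply the inhibitor-efficiency definition: IE = (CR_blank − CR_inh)/CR_blank × 100
IE = (9.6 − 4.13) / 9.6 × 100
IE = 5.47 / 9.6 × 100 = 57.0 %

57.0 %


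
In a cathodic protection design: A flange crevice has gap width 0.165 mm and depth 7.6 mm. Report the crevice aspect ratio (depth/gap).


Aspect ratio = depth / gap
Ratio = 7.6 / 0.165 = 46.1

46.1


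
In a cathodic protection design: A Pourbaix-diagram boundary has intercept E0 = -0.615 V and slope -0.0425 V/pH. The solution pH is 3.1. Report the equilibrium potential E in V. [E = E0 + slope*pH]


Apply the Pourbaix line equation: E = E0 + slope*pH
E = -0.615 + (-0.0425)*3.1 = -0.615 + (-0.13175) = -0.74675 V
Rounded to 3 decimal places: E = -0.747 V

-0.747 V


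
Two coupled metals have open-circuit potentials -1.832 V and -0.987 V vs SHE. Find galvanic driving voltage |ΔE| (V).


Driving voltage is the absolute potential difference.
|ΔE| = |-1.832 − (-0.987)| = 0.845 V

0.845 V


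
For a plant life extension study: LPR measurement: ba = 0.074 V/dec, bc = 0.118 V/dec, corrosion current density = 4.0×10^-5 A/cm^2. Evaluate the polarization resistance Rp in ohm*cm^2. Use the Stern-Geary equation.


Apply the Stern-Geary equation: Rp = ba*bc / (2.303*icorr*(ba+bc))
ba*bc = 0.074*0.118 = 0.008732
ba+bc = 0.192; 2.303*icorr*(ba+bc) = 2.303*4.0×10^-5*0.192 = 1.768704×10^-5
Rp = 0.008732 / 1.768704×10^-5 = 493.7 ohm*cm^2

493.7 ohm*cm^2


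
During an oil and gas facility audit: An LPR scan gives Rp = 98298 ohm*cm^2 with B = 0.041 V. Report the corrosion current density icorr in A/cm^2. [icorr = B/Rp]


Apply the Stern-Geary relation: icorr = B / Rp
icorr = 0.041 / 98298 = 4.171×10^-7 A/cm^2

4.171×10^-7 A/cm^2


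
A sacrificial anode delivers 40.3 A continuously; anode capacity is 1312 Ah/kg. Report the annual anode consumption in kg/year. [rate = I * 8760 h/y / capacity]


Annual consumption = current * hours per year / capacity
Rate = 40.3 * 8760 / 1312 = 269.1 kg/year

269.1 kg/year
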